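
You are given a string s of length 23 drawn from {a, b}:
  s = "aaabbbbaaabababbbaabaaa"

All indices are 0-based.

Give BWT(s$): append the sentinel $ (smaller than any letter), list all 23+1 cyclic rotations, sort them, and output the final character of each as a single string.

aaabb$baaaabbaabbaabbbaa

rank  rotation                  last
    0  $aaabbbbaaabababbbaabaaa  a
    1  a$aaabbbbaaabababbbaabaa  a
    2  aa$aaabbbbaaabababbbaaba  a
    3  aaa$aaabbbbaaabababbbaab  b
    4  aaabababbbaabaaa$aaabbbb  b
    5  aaabbbbaaabababbbaabaaa$  $
    6  aabaaa$aaabbbbaaabababbb  b
    7  aabababbbaabaaa$aaabbbba  a
    8  aabbbbaaabababbbaabaaa$a  a
    9  abaaa$aaabbbbaaabababbba  a
   10  abababbbaabaaa$aaabbbbaa  a
   11  ababbbaabaaa$aaabbbbaaab  b
   12  abbbaabaaa$aaabbbbaaabab  b
   13  abbbbaaabababbbaabaaa$aa  a
   14  baaa$aaabbbbaaabababbbaa  a
   15  baaabababbbaabaaa$aaabbb  b
   16  baabaaa$aaabbbbaaabababb  b
   17  bababbbaabaaa$aaabbbbaaa  a
   18  babbbaabaaa$aaabbbbaaaba  a
   19  bbaaabababbbaabaaa$aaabb  b
   20  bbaabaaa$aaabbbbaaababab  b
   21  bbbaaabababbbaabaaa$aaab  b
   22  bbbaabaaa$aaabbbbaaababa  a
   23  bbbbaaabababbbaabaaa$aaa  a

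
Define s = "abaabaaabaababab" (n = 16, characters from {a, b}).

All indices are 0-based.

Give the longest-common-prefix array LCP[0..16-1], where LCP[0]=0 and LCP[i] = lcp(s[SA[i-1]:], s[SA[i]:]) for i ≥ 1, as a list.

rank→(start, suffix):
  0 → (5, 'aaabaababab')
  1 → (2, 'aabaaabaababab')
  2 → (6, 'aabaababab')
  3 → (9, 'aababab')
  4 → (14, 'ab')
  5 → (3, 'abaaabaababab')
  6 → (0, 'abaabaaabaababab')
  7 → (7, 'abaababab')
  8 → (12, 'abab')
  9 → (10, 'ababab')
  10 → (15, 'b')
  11 → (4, 'baaabaababab')
  12 → (1, 'baabaaabaababab')
  13 → (8, 'baababab')
  14 → (13, 'bab')
  15 → (11, 'babab')

SA = [5, 2, 6, 9, 14, 3, 0, 7, 12, 10, 15, 4, 1, 8, 13, 11]
i: (SA[i-1],SA[i]) lcp shared
  1: (5,2) 2 'aa'
  2: (2,6) 5 'aabaa'
  3: (6,9) 4 'aaba'
  4: (9,14) 1 'a'
  5: (14,3) 2 'ab'
  6: (3,0) 4 'abaa'
  7: (0,7) 6 'abaaba'
  8: (7,12) 3 'aba'
  9: (12,10) 4 'abab'
  10: (10,15) 0 ''
  11: (15,4) 1 'b'
  12: (4,1) 3 'baa'
  13: (1,8) 5 'baaba'
  14: (8,13) 2 'ba'
  15: (13,11) 3 'bab'

[0, 2, 5, 4, 1, 2, 4, 6, 3, 4, 0, 1, 3, 5, 2, 3]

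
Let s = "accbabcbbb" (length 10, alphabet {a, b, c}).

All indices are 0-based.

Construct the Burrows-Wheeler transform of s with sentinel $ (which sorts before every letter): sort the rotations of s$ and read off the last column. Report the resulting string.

bb$bcbcacba

rank  rotation     last
    0  $accbabcbbb  b
    1  abcbbb$accb  b
    2  accbabcbbb$  $
    3  b$accbabcbb  b
    4  babcbbb$acc  c
    5  bb$accbabcb  b
    6  bbb$accbabc  c
    7  bcbbb$accba  a
    8  cbabcbbb$ac  c
    9  cbbb$accbab  b
   10  ccbabcbbb$a  a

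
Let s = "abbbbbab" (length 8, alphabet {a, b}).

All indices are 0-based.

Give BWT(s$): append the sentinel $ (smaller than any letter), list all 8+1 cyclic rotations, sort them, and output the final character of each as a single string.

bb$abbbba

rank  rotation   last
    0  $abbbbbab  b
    1  ab$abbbbb  b
    2  abbbbbab$  $
    3  b$abbbbba  a
    4  bab$abbbb  b
    5  bbab$abbb  b
    6  bbbab$abb  b
    7  bbbbab$ab  b
    8  bbbbbab$a  a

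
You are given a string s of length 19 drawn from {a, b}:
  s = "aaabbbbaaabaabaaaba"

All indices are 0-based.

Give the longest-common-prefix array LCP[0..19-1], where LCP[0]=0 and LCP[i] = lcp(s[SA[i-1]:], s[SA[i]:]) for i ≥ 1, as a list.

sorted suffixes:
  #0 SA[0]=18  'a'
  #1 SA[1]=14  'aaaba'
  #2 SA[2]=7  'aaabaabaaaba'
  #3 SA[3]=0  'aaabbbbaaabaabaaaba'
  #4 SA[4]=15  'aaba'
  #5 SA[5]=11  'aabaaaba'
  #6 SA[6]=8  'aabaabaaaba'
  #7 SA[7]=1  'aabbbbaaabaabaaaba'
  #8 SA[8]=16  'aba'
  #9 SA[9]=12  'abaaaba'
  #10 SA[10]=9  'abaabaaaba'
  #11 SA[11]=2  'abbbbaaabaabaaaba'
  #12 SA[12]=17  'ba'
  #13 SA[13]=13  'baaaba'
  #14 SA[14]=6  'baaabaabaaaba'
  #15 SA[15]=10  'baabaaaba'
  #16 SA[16]=5  'bbaaabaabaaaba'
  #17 SA[17]=4  'bbbaaabaabaaaba'
  #18 SA[18]=3  'bbbbaaabaabaaaba'

SA = [18, 14, 7, 0, 15, 11, 8, 1, 16, 12, 9, 2, 17, 13, 6, 10, 5, 4, 3]
rank  pair      lcp
   1  s[18:],s[14:]  1  'a'
   2  s[14:],s[7:]  5  'aaaba'
   3  s[7:],s[0:]  4  'aaab'
   4  s[0:],s[15:]  2  'aa'
   5  s[15:],s[11:]  4  'aaba'
   6  s[11:],s[8:]  5  'aabaa'
   7  s[8:],s[1:]  3  'aab'
   8  s[1:],s[16:]  1  'a'
   9  s[16:],s[12:]  3  'aba'
  10  s[12:],s[9:]  4  'abaa'
  11  s[9:],s[2:]  2  'ab'
  12  s[2:],s[17:]  0  ''
  13  s[17:],s[13:]  2  'ba'
  14  s[13:],s[6:]  6  'baaaba'
  15  s[6:],s[10:]  3  'baa'
  16  s[10:],s[5:]  1  'b'
  17  s[5:],s[4:]  2  'bb'
  18  s[4:],s[3:]  3  'bbb'

[0, 1, 5, 4, 2, 4, 5, 3, 1, 3, 4, 2, 0, 2, 6, 3, 1, 2, 3]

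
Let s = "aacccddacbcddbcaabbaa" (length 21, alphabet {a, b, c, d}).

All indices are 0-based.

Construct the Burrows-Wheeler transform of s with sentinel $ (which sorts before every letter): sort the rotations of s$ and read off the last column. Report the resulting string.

aabc$adabadcbaaccbddcc

rank  rotation                last
    0  $aacccddacbcddbcaabbaa  a
    1  a$aacccddacbcddbcaabba  a
    2  aa$aacccddacbcddbcaabb  b
    3  aabbaa$aacccddacbcddbc  c
    4  aacccddacbcddbcaabbaa$  $
    5  abbaa$aacccddacbcddbca  a
    6  acbcddbcaabbaa$aacccdd  d
    7  acccddacbcddbcaabbaa$a  a
    8  baa$aacccddacbcddbcaab  b
    9  bbaa$aacccddacbcddbcaa  a
   10  bcaabbaa$aacccddacbcdd  d
   11  bcddbcaabbaa$aacccddac  c
   12  caabbaa$aacccddacbcddb  b
   13  cbcddbcaabbaa$aacccdda  a
   14  cccddacbcddbcaabbaa$aa  a
   15  ccddacbcddbcaabbaa$aac  c
   16  cddacbcddbcaabbaa$aacc  c
   17  cddbcaabbaa$aacccddacb  b
   18  dacbcddbcaabbaa$aacccd  d
   19  dbcaabbaa$aacccddacbcd  d
   20  ddacbcddbcaabbaa$aaccc  c
   21  ddbcaabbaa$aacccddacbc  c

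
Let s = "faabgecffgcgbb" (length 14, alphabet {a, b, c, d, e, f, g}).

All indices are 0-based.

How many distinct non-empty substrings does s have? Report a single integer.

97

sorted suffixes:
  #0 SA[0]=1  'aabgecffgcgbb'
  #1 SA[1]=2  'abgecffgcgbb'
  #2 SA[2]=13  'b'
  #3 SA[3]=12  'bb'
  #4 SA[4]=3  'bgecffgcgbb'
  #5 SA[5]=6  'cffgcgbb'
  #6 SA[6]=10  'cgbb'
  #7 SA[7]=5  'ecffgcgbb'
  #8 SA[8]=0  'faabgecffgcgbb'
  #9 SA[9]=7  'ffgcgbb'
  #10 SA[10]=8  'fgcgbb'
  #11 SA[11]=11  'gbb'
  #12 SA[12]=9  'gcgbb'
  #13 SA[13]=4  'gecffgcgbb'

SA = [1, 2, 13, 12, 3, 6, 10, 5, 0, 7, 8, 11, 9, 4]
rank  pair      lcp
   1  s[1:],s[2:]  1  'a'
   2  s[2:],s[13:]  0  ''
   3  s[13:],s[12:]  1  'b'
   4  s[12:],s[3:]  1  'b'
   5  s[3:],s[6:]  0  ''
   6  s[6:],s[10:]  1  'c'
   7  s[10:],s[5:]  0  ''
   8  s[5:],s[0:]  0  ''
   9  s[0:],s[7:]  1  'f'
  10  s[7:],s[8:]  1  'f'
  11  s[8:],s[11:]  0  ''
  12  s[11:],s[9:]  1  'g'
  13  s[9:],s[4:]  1  'g'

n(n+1)/2 = 14·15/2 = 105
Σ LCP = 0 + 1 + 0 + 1 + 1 + 0 + 1 + 0 + 0 + 1 + 1 + 0 + 1 + 1 = 8
distinct = 105 − 8 = 97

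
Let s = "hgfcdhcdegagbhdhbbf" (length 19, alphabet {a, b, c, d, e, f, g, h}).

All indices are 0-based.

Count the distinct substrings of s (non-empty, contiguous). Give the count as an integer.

rank | idx | suffix
   0 |  10 | agbhdhbbf
   1 |  16 | bbf
   2 |  17 | bf
   3 |  12 | bhdhbbf
   4 |   6 | cdegagbhdhbbf
   5 |   3 | cdhcdegagbhdhbbf
   6 |   7 | degagbhdhbbf
   7 |  14 | dhbbf
   8 |   4 | dhcdegagbhdhbbf
   9 |   8 | egagbhdhbbf
  10 |  18 | f
  11 |   2 | fcdhcdegagbhdhbbf
  12 |   9 | gagbhdhbbf
  13 |  11 | gbhdhbbf
  14 |   1 | gfcdhcdegagbhdhbbf
  15 |  15 | hbbf
  16 |   5 | hcdegagbhdhbbf
  17 |  13 | hdhbbf
  18 |   0 | hgfcdhcdegagbhdhbbf

SA = [10, 16, 17, 12, 6, 3, 7, 14, 4, 8, 18, 2, 9, 11, 1, 15, 5, 13, 0]
[i] adj suffixes → lcp
  [1] 10/16 → 0 ('')
  [2] 16/17 → 1 ('b')
  [3] 17/12 → 1 ('b')
  [4] 12/6 → 0 ('')
  [5] 6/3 → 2 ('cd')
  [6] 3/7 → 0 ('')
  [7] 7/14 → 1 ('d')
  [8] 14/4 → 2 ('dh')
  [9] 4/8 → 0 ('')
  [10] 8/18 → 0 ('')
  [11] 18/2 → 1 ('f')
  [12] 2/9 → 0 ('')
  [13] 9/11 → 1 ('g')
  [14] 11/1 → 1 ('g')
  [15] 1/15 → 0 ('')
  [16] 15/5 → 1 ('h')
  [17] 5/13 → 1 ('h')
  [18] 13/0 → 1 ('h')

n(n+1)/2 = 19·20/2 = 190
Σ LCP = 0 + 0 + 1 + 1 + 0 + 2 + 0 + 1 + 2 + 0 + 0 + 1 + 0 + 1 + 1 + 0 + 1 + 1 + 1 = 13
distinct = 190 − 13 = 177

177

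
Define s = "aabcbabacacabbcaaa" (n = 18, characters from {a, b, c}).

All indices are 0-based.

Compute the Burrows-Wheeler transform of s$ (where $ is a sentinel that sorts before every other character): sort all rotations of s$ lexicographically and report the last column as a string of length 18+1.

rank  rotation             last
    0  $aabcbabacacabbcaaa  a
    1  a$aabcbabacacabbcaa  a
    2  aa$aabcbabacacabbca  a
    3  aaa$aabcbabacacabbc  c
    4  aabcbabacacabbcaaa$  $
    5  abacacabbcaaa$aabcb  b
    6  abbcaaa$aabcbabacac  c
    7  abcbabacacabbcaaa$a  a
    8  acabbcaaa$aabcbabac  c
    9  acacabbcaaa$aabcbab  b
   10  babacacabbcaaa$aabc  c
   11  bacacabbcaaa$aabcba  a
   12  bbcaaa$aabcbabacaca  a
   13  bcaaa$aabcbabacacab  b
   14  bcbabacacabbcaaa$aa  a
   15  caaa$aabcbabacacabb  b
   16  cabbcaaa$aabcbabaca  a
   17  cacabbcaaa$aabcbaba  a
   18  cbabacacabbcaaa$aab  b

aaac$bcacbcaababaab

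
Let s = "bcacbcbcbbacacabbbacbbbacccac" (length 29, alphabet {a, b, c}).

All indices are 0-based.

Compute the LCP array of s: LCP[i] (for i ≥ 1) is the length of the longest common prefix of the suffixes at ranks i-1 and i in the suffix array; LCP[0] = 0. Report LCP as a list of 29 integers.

[0, 1, 2, 3, 2, 3, 2, 0, 3, 3, 1, 4, 4, 2, 5, 1, 2, 3, 0, 1, 2, 3, 3, 1, 3, 2, 4, 1, 2]

rank→(start, suffix):
  0 → (14, 'abbbacbbbacccac')
  1 → (27, 'ac')
  2 → (12, 'acabbbacbbbacccac')
  3 → (10, 'acacabbbacbbbacccac')
  4 → (18, 'acbbbacccac')
  5 → (2, 'acbcbcbbacacabbbacbbbacccac')
  6 → (23, 'acccac')
  7 → (9, 'bacacabbbacbbbacccac')
  8 → (17, 'bacbbbacccac')
  9 → (22, 'bacccac')
  10 → (8, 'bbacacabbbacbbbacccac')
  11 → (16, 'bbacbbbacccac')
  12 → (21, 'bbacccac')
  13 → (15, 'bbbacbbbacccac')
  14 → (20, 'bbbacccac')
  15 → (0, 'bcacbcbcbbacacabbbacbbbacccac')
  16 → (6, 'bcbbacacabbbacbbbacccac')
  17 → (4, 'bcbcbbacacabbbacbbbacccac')
  18 → (28, 'c')
  19 → (13, 'cabbbacbbbacccac')
  20 → (26, 'cac')
  21 → (11, 'cacabbbacbbbacccac')
  22 → (1, 'cacbcbcbbacacabbbacbbbacccac')
  23 → (7, 'cbbacacabbbacbbbacccac')
  24 → (19, 'cbbbacccac')
  25 → (5, 'cbcbbacacabbbacbbbacccac')
  26 → (3, 'cbcbcbbacacabbbacbbbacccac')
  27 → (25, 'ccac')
  28 → (24, 'cccac')

SA = [14, 27, 12, 10, 18, 2, 23, 9, 17, 22, 8, 16, 21, 15, 20, 0, 6, 4, 28, 13, 26, 11, 1, 7, 19, 5, 3, 25, 24]
rank  pair      lcp
   1  s[14:],s[27:]  1  'a'
   2  s[27:],s[12:]  2  'ac'
   3  s[12:],s[10:]  3  'aca'
   4  s[10:],s[18:]  2  'ac'
   5  s[18:],s[2:]  3  'acb'
   6  s[2:],s[23:]  2  'ac'
   7  s[23:],s[9:]  0  ''
   8  s[9:],s[17:]  3  'bac'
   9  s[17:],s[22:]  3  'bac'
  10  s[22:],s[8:]  1  'b'
  11  s[8:],s[16:]  4  'bbac'
  12  s[16:],s[21:]  4  'bbac'
  13  s[21:],s[15:]  2  'bb'
  14  s[15:],s[20:]  5  'bbbac'
  15  s[20:],s[0:]  1  'b'
  16  s[0:],s[6:]  2  'bc'
  17  s[6:],s[4:]  3  'bcb'
  18  s[4:],s[28:]  0  ''
  19  s[28:],s[13:]  1  'c'
  20  s[13:],s[26:]  2  'ca'
  21  s[26:],s[11:]  3  'cac'
  22  s[11:],s[1:]  3  'cac'
  23  s[1:],s[7:]  1  'c'
  24  s[7:],s[19:]  3  'cbb'
  25  s[19:],s[5:]  2  'cb'
  26  s[5:],s[3:]  4  'cbcb'
  27  s[3:],s[25:]  1  'c'
  28  s[25:],s[24:]  2  'cc'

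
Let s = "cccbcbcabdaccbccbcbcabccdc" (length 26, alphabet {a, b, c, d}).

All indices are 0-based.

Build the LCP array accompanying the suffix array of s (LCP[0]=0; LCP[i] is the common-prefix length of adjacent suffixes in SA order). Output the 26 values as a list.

rank→(start, suffix):
  0 → (20, 'abccdc')
  1 → (7, 'abdaccbccbcbcabccdc')
  2 → (10, 'accbccbcbcabccdc')
  3 → (18, 'bcabccdc')
  4 → (5, 'bcabdaccbccbcbcabccdc')
  5 → (16, 'bcbcabccdc')
  6 → (3, 'bcbcabdaccbccbcbcabccdc')
  7 → (13, 'bccbcbcabccdc')
  8 → (21, 'bccdc')
  9 → (8, 'bdaccbccbcbcabccdc')
  10 → (25, 'c')
  11 → (19, 'cabccdc')
  12 → (6, 'cabdaccbccbcbcabccdc')
  13 → (17, 'cbcabccdc')
  14 → (4, 'cbcabdaccbccbcbcabccdc')
  15 → (15, 'cbcbcabccdc')
  16 → (2, 'cbcbcabdaccbccbcbcabccdc')
  17 → (12, 'cbccbcbcabccdc')
  18 → (14, 'ccbcbcabccdc')
  19 → (1, 'ccbcbcabdaccbccbcbcabccdc')
  20 → (11, 'ccbccbcbcabccdc')
  21 → (0, 'cccbcbcabdaccbccbcbcabccdc')
  22 → (22, 'ccdc')
  23 → (23, 'cdc')
  24 → (9, 'daccbccbcbcabccdc')
  25 → (24, 'dc')

SA = [20, 7, 10, 18, 5, 16, 3, 13, 21, 8, 25, 19, 6, 17, 4, 15, 2, 12, 14, 1, 11, 0, 22, 23, 9, 24]
i: (SA[i-1],SA[i]) lcp shared
  1: (20,7) 2 'ab'
  2: (7,10) 1 'a'
  3: (10,18) 0 ''
  4: (18,5) 4 'bcab'
  5: (5,16) 2 'bc'
  6: (16,3) 6 'bcbcab'
  7: (3,13) 2 'bc'
  8: (13,21) 3 'bcc'
  9: (21,8) 1 'b'
  10: (8,25) 0 ''
  11: (25,19) 1 'c'
  12: (19,6) 3 'cab'
  13: (6,17) 1 'c'
  14: (17,4) 5 'cbcab'
  15: (4,15) 3 'cbc'
  16: (15,2) 7 'cbcbcab'
  17: (2,12) 3 'cbc'
  18: (12,14) 1 'c'
  19: (14,1) 8 'ccbcbcab'
  20: (1,11) 4 'ccbc'
  21: (11,0) 2 'cc'
  22: (0,22) 2 'cc'
  23: (22,23) 1 'c'
  24: (23,9) 0 ''
  25: (9,24) 1 'd'

[0, 2, 1, 0, 4, 2, 6, 2, 3, 1, 0, 1, 3, 1, 5, 3, 7, 3, 1, 8, 4, 2, 2, 1, 0, 1]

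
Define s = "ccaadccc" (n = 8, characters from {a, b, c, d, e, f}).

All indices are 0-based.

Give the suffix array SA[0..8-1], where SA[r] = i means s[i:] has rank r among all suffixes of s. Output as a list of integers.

[2, 3, 7, 1, 6, 0, 5, 4]

rank | idx | suffix
   0 |   2 | aadccc
   1 |   3 | adccc
   2 |   7 | c
   3 |   1 | caadccc
   4 |   6 | cc
   5 |   0 | ccaadccc
   6 |   5 | ccc
   7 |   4 | dccc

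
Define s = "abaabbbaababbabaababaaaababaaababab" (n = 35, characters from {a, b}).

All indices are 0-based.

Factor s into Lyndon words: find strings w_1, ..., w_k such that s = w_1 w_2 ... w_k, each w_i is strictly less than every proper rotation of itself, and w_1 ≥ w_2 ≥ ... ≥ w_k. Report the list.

["ab", "aabbb", "aababbab", "aabab", "aaaababaaababab"]

emit factor 1: 'ab' (i=0, period=2)
emit factor 2: 'aabbb' (i=2, period=5)
emit factor 3: 'aababbab' (i=7, period=8)
emit factor 4: 'aabab' (i=15, period=5)
emit factor 5: 'aaaababaaababab' (i=20, period=15)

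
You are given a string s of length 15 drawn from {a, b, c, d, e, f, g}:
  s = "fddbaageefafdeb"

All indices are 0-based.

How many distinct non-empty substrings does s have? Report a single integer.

110

rank | idx | suffix
   0 |   4 | aageefafdeb
   1 |  10 | afdeb
   2 |   5 | ageefafdeb
   3 |  14 | b
   4 |   3 | baageefafdeb
   5 |   2 | dbaageefafdeb
   6 |   1 | ddbaageefafdeb
   7 |  12 | deb
   8 |  13 | eb
   9 |   7 | eefafdeb
  10 |   8 | efafdeb
  11 |   9 | fafdeb
  12 |   0 | fddbaageefafdeb
  13 |  11 | fdeb
  14 |   6 | geefafdeb

SA = [4, 10, 5, 14, 3, 2, 1, 12, 13, 7, 8, 9, 0, 11, 6]
rank  pair      lcp
   1  s[4:],s[10:]  1  'a'
   2  s[10:],s[5:]  1  'a'
   3  s[5:],s[14:]  0  ''
   4  s[14:],s[3:]  1  'b'
   5  s[3:],s[2:]  0  ''
   6  s[2:],s[1:]  1  'd'
   7  s[1:],s[12:]  1  'd'
   8  s[12:],s[13:]  0  ''
   9  s[13:],s[7:]  1  'e'
  10  s[7:],s[8:]  1  'e'
  11  s[8:],s[9:]  0  ''
  12  s[9:],s[0:]  1  'f'
  13  s[0:],s[11:]  2  'fd'
  14  s[11:],s[6:]  0  ''

n(n+1)/2 = 15·16/2 = 120
Σ LCP = 0 + 1 + 1 + 0 + 1 + 0 + 1 + 1 + 0 + 1 + 1 + 0 + 1 + 2 + 0 = 10
distinct = 120 − 10 = 110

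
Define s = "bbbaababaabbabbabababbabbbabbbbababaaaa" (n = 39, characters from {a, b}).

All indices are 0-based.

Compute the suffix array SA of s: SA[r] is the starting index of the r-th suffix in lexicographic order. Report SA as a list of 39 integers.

[38, 37, 36, 35, 3, 8, 33, 6, 31, 4, 15, 17, 12, 9, 19, 22, 26, 34, 2, 7, 32, 5, 30, 14, 16, 11, 18, 21, 25, 1, 29, 13, 10, 20, 24, 0, 28, 23, 27]

rank→(start, suffix):
  0 → (38, 'a')
  1 → (37, 'aa')
  2 → (36, 'aaa')
  3 → (35, 'aaaa')
  4 → (3, 'aababaabbabbabababbabbbabbbbababaaaa')
  5 → (8, 'aabbabbabababbabbbabbbbababaaaa')
  6 → (33, 'abaaaa')
  7 → (6, 'abaabbabbabababbabbbabbbbababaaaa')
  8 → (31, 'ababaaaa')
  9 → (4, 'ababaabbabbabababbabbbabbbbababaaaa')
  10 → (15, 'abababbabbbabbbbababaaaa')
  11 → (17, 'ababbabbbabbbbababaaaa')
  12 → (12, 'abbabababbabbbabbbbababaaaa')
  13 → (9, 'abbabbabababbabbbabbbbababaaaa')
  14 → (19, 'abbabbbabbbbababaaaa')
  15 → (22, 'abbbabbbbababaaaa')
  16 → (26, 'abbbbababaaaa')
  17 → (34, 'baaaa')
  18 → (2, 'baababaabbabbabababbabbbabbbbababaaaa')
  19 → (7, 'baabbabbabababbabbbabbbbababaaaa')
  20 → (32, 'babaaaa')
  21 → (5, 'babaabbabbabababbabbbabbbbababaaaa')
  22 → (30, 'bababaaaa')
  23 → (14, 'babababbabbbabbbbababaaaa')
  24 → (16, 'bababbabbbabbbbababaaaa')
  25 → (11, 'babbabababbabbbabbbbababaaaa')
  26 → (18, 'babbabbbabbbbababaaaa')
  27 → (21, 'babbbabbbbababaaaa')
  28 → (25, 'babbbbababaaaa')
  29 → (1, 'bbaababaabbabbabababbabbbabbbbababaaaa')
  30 → (29, 'bbababaaaa')
  31 → (13, 'bbabababbabbbabbbbababaaaa')
  32 → (10, 'bbabbabababbabbbabbbbababaaaa')
  33 → (20, 'bbabbbabbbbababaaaa')
  34 → (24, 'bbabbbbababaaaa')
  35 → (0, 'bbbaababaabbabbabababbabbbabbbbababaaaa')
  36 → (28, 'bbbababaaaa')
  37 → (23, 'bbbabbbbababaaaa')
  38 → (27, 'bbbbababaaaa')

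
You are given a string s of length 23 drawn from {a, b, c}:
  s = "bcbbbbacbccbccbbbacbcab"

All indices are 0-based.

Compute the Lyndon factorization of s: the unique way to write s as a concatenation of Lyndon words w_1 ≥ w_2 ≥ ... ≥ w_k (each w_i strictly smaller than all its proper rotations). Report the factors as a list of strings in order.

["bc", "b", "b", "b", "b", "acbccbccbbb", "acbc", "ab"]

emit factor 1: 'bc' (i=0, period=2)
emit factor 2: 'b' (i=2, period=1)
emit factor 3: 'b' (i=3, period=1)
emit factor 4: 'b' (i=4, period=1)
emit factor 5: 'b' (i=5, period=1)
emit factor 6: 'acbccbccbbb' (i=6, period=11)
emit factor 7: 'acbc' (i=17, period=4)
emit factor 8: 'ab' (i=21, period=2)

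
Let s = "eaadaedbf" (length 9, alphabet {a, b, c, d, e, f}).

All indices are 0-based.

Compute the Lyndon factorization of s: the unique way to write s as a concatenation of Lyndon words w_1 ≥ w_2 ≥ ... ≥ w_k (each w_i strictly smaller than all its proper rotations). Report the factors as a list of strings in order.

["e", "aadaedbf"]

emit factor 1: 'e' (i=0, period=1)
emit factor 2: 'aadaedbf' (i=1, period=8)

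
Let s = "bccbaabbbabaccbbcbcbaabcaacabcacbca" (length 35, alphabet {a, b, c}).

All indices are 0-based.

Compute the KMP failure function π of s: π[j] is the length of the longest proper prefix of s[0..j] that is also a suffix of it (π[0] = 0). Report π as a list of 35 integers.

π[0] = 0
j=1 s[j]='c': π[1]=0 (border '')
j=2 s[j]='c': π[2]=0 (border '')
j=3 s[j]='b': π[3]=1 (border 'b')
j=4 s[j]='a': k: 1→0; π[4]=0 (border '')
j=5 s[j]='a': π[5]=0 (border '')
j=6 s[j]='b': π[6]=1 (border 'b')
j=7 s[j]='b': k: 1→0; π[7]=1 (border 'b')
j=8 s[j]='b': k: 1→0; π[8]=1 (border 'b')
j=9 s[j]='a': k: 1→0; π[9]=0 (border '')
j=10 s[j]='b': π[10]=1 (border 'b')
j=11 s[j]='a': k: 1→0; π[11]=0 (border '')
j=12 s[j]='c': π[12]=0 (border '')
j=13 s[j]='c': π[13]=0 (border '')
j=14 s[j]='b': π[14]=1 (border 'b')
j=15 s[j]='b': k: 1→0; π[15]=1 (border 'b')
j=16 s[j]='c': π[16]=2 (border 'bc')
j=17 s[j]='b': k: 2→0; π[17]=1 (border 'b')
j=18 s[j]='c': π[18]=2 (border 'bc')
j=19 s[j]='b': k: 2→0; π[19]=1 (border 'b')
j=20 s[j]='a': k: 1→0; π[20]=0 (border '')
j=21 s[j]='a': π[21]=0 (border '')
j=22 s[j]='b': π[22]=1 (border 'b')
j=23 s[j]='c': π[23]=2 (border 'bc')
j=24 s[j]='a': k: 2→0; π[24]=0 (border '')
j=25 s[j]='a': π[25]=0 (border '')
j=26 s[j]='c': π[26]=0 (border '')
j=27 s[j]='a': π[27]=0 (border '')
j=28 s[j]='b': π[28]=1 (border 'b')
j=29 s[j]='c': π[29]=2 (border 'bc')
j=30 s[j]='a': k: 2→0; π[30]=0 (border '')
j=31 s[j]='c': π[31]=0 (border '')
j=32 s[j]='b': π[32]=1 (border 'b')
j=33 s[j]='c': π[33]=2 (border 'bc')
j=34 s[j]='a': k: 2→0; π[34]=0 (border '')

[0, 0, 0, 1, 0, 0, 1, 1, 1, 0, 1, 0, 0, 0, 1, 1, 2, 1, 2, 1, 0, 0, 1, 2, 0, 0, 0, 0, 1, 2, 0, 0, 1, 2, 0]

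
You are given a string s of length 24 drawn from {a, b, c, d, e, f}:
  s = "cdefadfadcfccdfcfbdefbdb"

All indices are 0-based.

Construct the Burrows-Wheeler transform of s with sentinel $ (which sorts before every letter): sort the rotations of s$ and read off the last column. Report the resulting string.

rank  rotation                   last
    0  $cdefadfadcfccdfcfbdefbdb  b
    1  adcfccdfcfbdefbdb$cdefadf  f
    2  adfadcfccdfcfbdefbdb$cdef  f
    3  b$cdefadfadcfccdfcfbdefbd  d
    4  bdb$cdefadfadcfccdfcfbdef  f
    5  bdefbdb$cdefadfadcfccdfcf  f
    6  ccdfcfbdefbdb$cdefadfadcf  f
    7  cdefadfadcfccdfcfbdefbdb$  $
    8  cdfcfbdefbdb$cdefadfadcfc  c
    9  cfbdefbdb$cdefadfadcfccdf  f
   10  cfccdfcfbdefbdb$cdefadfad  d
   11  db$cdefadfadcfccdfcfbdefb  b
   12  dcfccdfcfbdefbdb$cdefadfa  a
   13  defadfadcfccdfcfbdefbdb$c  c
   14  defbdb$cdefadfadcfccdfcfb  b
   15  dfadcfccdfcfbdefbdb$cdefa  a
   16  dfcfbdefbdb$cdefadfadcfcc  c
   17  efadfadcfccdfcfbdefbdb$cd  d
   18  efbdb$cdefadfadcfccdfcfbd  d
   19  fadcfccdfcfbdefbdb$cdefad  d
   20  fadfadcfccdfcfbdefbdb$cde  e
   21  fbdb$cdefadfadcfccdfcfbde  e
   22  fbdefbdb$cdefadfadcfccdfc  c
   23  fccdfcfbdefbdb$cdefadfadc  c
   24  fcfbdefbdb$cdefadfadcfccd  d

bffdfff$cfdbacbacdddeeccd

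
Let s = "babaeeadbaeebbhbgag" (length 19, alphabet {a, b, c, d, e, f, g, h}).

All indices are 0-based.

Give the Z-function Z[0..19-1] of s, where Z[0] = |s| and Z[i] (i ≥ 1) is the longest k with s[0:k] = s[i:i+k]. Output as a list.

Z[0]=19
i=1: fresh scan; Z[1]=0
i=2: fresh scan; Z[2]=2 scan→box=[2,4)
i=3: min(r-i=1, Z[1]=0)=0; Z[3]=0
i=4: fresh scan; Z[4]=0
i=5: fresh scan; Z[5]=0
i=6: fresh scan; Z[6]=0
i=7: fresh scan; Z[7]=0
i=8: fresh scan; Z[8]=2 scan→box=[8,10)
i=9: min(r-i=1, Z[1]=0)=0; Z[9]=0
i=10: fresh scan; Z[10]=0
i=11: fresh scan; Z[11]=0
i=12: fresh scan; Z[12]=1 scan→box=[12,13)
i=13: fresh scan; Z[13]=1 scan→box=[13,14)
i=14: fresh scan; Z[14]=0
i=15: fresh scan; Z[15]=1 scan→box=[15,16)
i=16: fresh scan; Z[16]=0
i=17: fresh scan; Z[17]=0
i=18: fresh scan; Z[18]=0

[19, 0, 2, 0, 0, 0, 0, 0, 2, 0, 0, 0, 1, 1, 0, 1, 0, 0, 0]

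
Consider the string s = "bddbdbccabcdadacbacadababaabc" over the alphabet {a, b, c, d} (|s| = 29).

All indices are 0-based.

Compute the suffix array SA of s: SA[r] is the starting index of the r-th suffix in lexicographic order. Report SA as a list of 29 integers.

rank→(start, suffix):
  0 → (25, 'aabc')
  1 → (23, 'abaabc')
  2 → (21, 'ababaabc')
  3 → (26, 'abc')
  4 → (8, 'abcdadacbacadababaabc')
  5 → (17, 'acadababaabc')
  6 → (14, 'acbacadababaabc')
  7 → (19, 'adababaabc')
  8 → (12, 'adacbacadababaabc')
  9 → (24, 'baabc')
  10 → (22, 'babaabc')
  11 → (16, 'bacadababaabc')
  12 → (27, 'bc')
  13 → (5, 'bccabcdadacbacadababaabc')
  14 → (9, 'bcdadacbacadababaabc')
  15 → (3, 'bdbccabcdadacbacadababaabc')
  16 → (0, 'bddbdbccabcdadacbacadababaabc')
  17 → (28, 'c')
  18 → (7, 'cabcdadacbacadababaabc')
  19 → (18, 'cadababaabc')
  20 → (15, 'cbacadababaabc')
  21 → (6, 'ccabcdadacbacadababaabc')
  22 → (10, 'cdadacbacadababaabc')
  23 → (20, 'dababaabc')
  24 → (13, 'dacbacadababaabc')
  25 → (11, 'dadacbacadababaabc')
  26 → (4, 'dbccabcdadacbacadababaabc')
  27 → (2, 'dbdbccabcdadacbacadababaabc')
  28 → (1, 'ddbdbccabcdadacbacadababaabc')

[25, 23, 21, 26, 8, 17, 14, 19, 12, 24, 22, 16, 27, 5, 9, 3, 0, 28, 7, 18, 15, 6, 10, 20, 13, 11, 4, 2, 1]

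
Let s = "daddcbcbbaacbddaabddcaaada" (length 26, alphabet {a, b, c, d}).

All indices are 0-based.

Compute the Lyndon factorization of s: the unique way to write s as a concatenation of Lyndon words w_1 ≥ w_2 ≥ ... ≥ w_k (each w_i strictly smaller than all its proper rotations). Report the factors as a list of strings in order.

emit factor 1: 'd' (i=0, period=1)
emit factor 2: 'addcbcbb' (i=1, period=8)
emit factor 3: 'aacbdd' (i=9, period=6)
emit factor 4: 'aabddc' (i=15, period=6)
emit factor 5: 'aaad' (i=21, period=4)
emit factor 6: 'a' (i=25, period=1)

["d", "addcbcbb", "aacbdd", "aabddc", "aaad", "a"]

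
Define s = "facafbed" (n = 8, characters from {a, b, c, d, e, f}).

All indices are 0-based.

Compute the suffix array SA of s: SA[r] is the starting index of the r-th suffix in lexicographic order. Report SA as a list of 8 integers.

[1, 3, 5, 2, 7, 6, 0, 4]

sorted suffixes:
  #0 SA[0]=1  'acafbed'
  #1 SA[1]=3  'afbed'
  #2 SA[2]=5  'bed'
  #3 SA[3]=2  'cafbed'
  #4 SA[4]=7  'd'
  #5 SA[5]=6  'ed'
  #6 SA[6]=0  'facafbed'
  #7 SA[7]=4  'fbed'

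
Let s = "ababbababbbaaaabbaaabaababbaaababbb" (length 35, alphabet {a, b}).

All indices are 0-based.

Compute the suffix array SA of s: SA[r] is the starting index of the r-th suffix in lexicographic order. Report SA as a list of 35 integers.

rank→(start, suffix):
  0 → (11, 'aaaabbaaabaababbaaababbb')
  1 → (17, 'aaabaababbaaababbb')
  2 → (27, 'aaababbb')
  3 → (12, 'aaabbaaabaababbaaababbb')
  4 → (18, 'aabaababbaaababbb')
  5 → (21, 'aababbaaababbb')
  6 → (28, 'aababbb')
  7 → (13, 'aabbaaabaababbaaababbb')
  8 → (19, 'abaababbaaababbb')
  9 → (22, 'ababbaaababbb')
  10 → (0, 'ababbababbbaaaabbaaabaababbaaababbb')
  11 → (29, 'ababbb')
  12 → (5, 'ababbbaaaabbaaabaababbaaababbb')
  13 → (14, 'abbaaabaababbaaababbb')
  14 → (24, 'abbaaababbb')
  15 → (2, 'abbababbbaaaabbaaabaababbaaababbb')
  16 → (31, 'abbb')
  17 → (7, 'abbbaaaabbaaabaababbaaababbb')
  18 → (34, 'b')
  19 → (10, 'baaaabbaaabaababbaaababbb')
  20 → (16, 'baaabaababbaaababbb')
  21 → (26, 'baaababbb')
  22 → (20, 'baababbaaababbb')
  23 → (4, 'bababbbaaaabbaaabaababbaaababbb')
  24 → (23, 'babbaaababbb')
  25 → (1, 'babbababbbaaaabbaaabaababbaaababbb')
  26 → (30, 'babbb')
  27 → (6, 'babbbaaaabbaaabaababbaaababbb')
  28 → (33, 'bb')
  29 → (9, 'bbaaaabbaaabaababbaaababbb')
  30 → (15, 'bbaaabaababbaaababbb')
  31 → (25, 'bbaaababbb')
  32 → (3, 'bbababbbaaaabbaaabaababbaaababbb')
  33 → (32, 'bbb')
  34 → (8, 'bbbaaaabbaaabaababbaaababbb')

[11, 17, 27, 12, 18, 21, 28, 13, 19, 22, 0, 29, 5, 14, 24, 2, 31, 7, 34, 10, 16, 26, 20, 4, 23, 1, 30, 6, 33, 9, 15, 25, 3, 32, 8]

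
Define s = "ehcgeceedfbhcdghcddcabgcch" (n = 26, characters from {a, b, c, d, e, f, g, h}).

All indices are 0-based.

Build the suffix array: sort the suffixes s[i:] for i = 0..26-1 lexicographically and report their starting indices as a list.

[20, 21, 10, 19, 23, 16, 12, 5, 2, 24, 18, 17, 8, 13, 4, 7, 6, 0, 9, 22, 3, 14, 25, 15, 11, 1]

sorted suffixes:
  #0 SA[0]=20  'abgcch'
  #1 SA[1]=21  'bgcch'
  #2 SA[2]=10  'bhcdghcddcabgcch'
  #3 SA[3]=19  'cabgcch'
  #4 SA[4]=23  'cch'
  #5 SA[5]=16  'cddcabgcch'
  #6 SA[6]=12  'cdghcddcabgcch'
  #7 SA[7]=5  'ceedfbhcdghcddcabgcch'
  #8 SA[8]=2  'cgeceedfbhcdghcddcabgcch'
  #9 SA[9]=24  'ch'
  #10 SA[10]=18  'dcabgcch'
  #11 SA[11]=17  'ddcabgcch'
  #12 SA[12]=8  'dfbhcdghcddcabgcch'
  #13 SA[13]=13  'dghcddcabgcch'
  #14 SA[14]=4  'eceedfbhcdghcddcabgcch'
  #15 SA[15]=7  'edfbhcdghcddcabgcch'
  #16 SA[16]=6  'eedfbhcdghcddcabgcch'
  #17 SA[17]=0  'ehcgeceedfbhcdghcddcabgcch'
  #18 SA[18]=9  'fbhcdghcddcabgcch'
  #19 SA[19]=22  'gcch'
  #20 SA[20]=3  'geceedfbhcdghcddcabgcch'
  #21 SA[21]=14  'ghcddcabgcch'
  #22 SA[22]=25  'h'
  #23 SA[23]=15  'hcddcabgcch'
  #24 SA[24]=11  'hcdghcddcabgcch'
  #25 SA[25]=1  'hcgeceedfbhcdghcddcabgcch'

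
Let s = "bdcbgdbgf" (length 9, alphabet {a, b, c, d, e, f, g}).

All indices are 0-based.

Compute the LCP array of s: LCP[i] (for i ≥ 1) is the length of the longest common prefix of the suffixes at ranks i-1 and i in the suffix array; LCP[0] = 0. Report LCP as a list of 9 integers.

[0, 1, 2, 0, 0, 1, 0, 0, 1]

rank→(start, suffix):
  0 → (0, 'bdcbgdbgf')
  1 → (3, 'bgdbgf')
  2 → (6, 'bgf')
  3 → (2, 'cbgdbgf')
  4 → (5, 'dbgf')
  5 → (1, 'dcbgdbgf')
  6 → (8, 'f')
  7 → (4, 'gdbgf')
  8 → (7, 'gf')

SA = [0, 3, 6, 2, 5, 1, 8, 4, 7]
i: (SA[i-1],SA[i]) lcp shared
  1: (0,3) 1 'b'
  2: (3,6) 2 'bg'
  3: (6,2) 0 ''
  4: (2,5) 0 ''
  5: (5,1) 1 'd'
  6: (1,8) 0 ''
  7: (8,4) 0 ''
  8: (4,7) 1 'g'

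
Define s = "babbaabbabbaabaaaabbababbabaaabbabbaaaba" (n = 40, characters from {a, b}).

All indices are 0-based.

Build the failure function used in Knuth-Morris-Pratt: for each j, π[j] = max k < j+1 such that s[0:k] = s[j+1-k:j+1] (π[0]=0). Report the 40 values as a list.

[0, 0, 1, 1, 2, 0, 1, 1, 2, 3, 4, 5, 6, 7, 2, 0, 0, 0, 1, 1, 2, 3, 2, 3, 4, 5, 3, 2, 0, 0, 1, 1, 2, 3, 4, 5, 6, 0, 1, 2]

π[0] = 0
j=1 s[j]='a': π[1]=0 (border '')
j=2 s[j]='b': π[2]=1 (border 'b')
j=3 s[j]='b': k: 1→0; π[3]=1 (border 'b')
j=4 s[j]='a': π[4]=2 (border 'ba')
j=5 s[j]='a': k: 2→0; π[5]=0 (border '')
j=6 s[j]='b': π[6]=1 (border 'b')
j=7 s[j]='b': k: 1→0; π[7]=1 (border 'b')
j=8 s[j]='a': π[8]=2 (border 'ba')
j=9 s[j]='b': π[9]=3 (border 'bab')
j=10 s[j]='b': π[10]=4 (border 'babb')
j=11 s[j]='a': π[11]=5 (border 'babba')
j=12 s[j]='a': π[12]=6 (border 'babbaa')
j=13 s[j]='b': π[13]=7 (border 'babbaab')
j=14 s[j]='a': k: 7→1; π[14]=2 (border 'ba')
j=15 s[j]='a': k: 2→0; π[15]=0 (border '')
j=16 s[j]='a': π[16]=0 (border '')
j=17 s[j]='a': π[17]=0 (border '')
j=18 s[j]='b': π[18]=1 (border 'b')
j=19 s[j]='b': k: 1→0; π[19]=1 (border 'b')
j=20 s[j]='a': π[20]=2 (border 'ba')
j=21 s[j]='b': π[21]=3 (border 'bab')
j=22 s[j]='a': k: 3→1; π[22]=2 (border 'ba')
j=23 s[j]='b': π[23]=3 (border 'bab')
j=24 s[j]='b': π[24]=4 (border 'babb')
j=25 s[j]='a': π[25]=5 (border 'babba')
j=26 s[j]='b': k: 5→2; π[26]=3 (border 'bab')
j=27 s[j]='a': k: 3→1; π[27]=2 (border 'ba')
j=28 s[j]='a': k: 2→0; π[28]=0 (border '')
j=29 s[j]='a': π[29]=0 (border '')
j=30 s[j]='b': π[30]=1 (border 'b')
j=31 s[j]='b': k: 1→0; π[31]=1 (border 'b')
j=32 s[j]='a': π[32]=2 (border 'ba')
j=33 s[j]='b': π[33]=3 (border 'bab')
j=34 s[j]='b': π[34]=4 (border 'babb')
j=35 s[j]='a': π[35]=5 (border 'babba')
j=36 s[j]='a': π[36]=6 (border 'babbaa')
j=37 s[j]='a': k: 6→0; π[37]=0 (border '')
j=38 s[j]='b': π[38]=1 (border 'b')
j=39 s[j]='a': π[39]=2 (border 'ba')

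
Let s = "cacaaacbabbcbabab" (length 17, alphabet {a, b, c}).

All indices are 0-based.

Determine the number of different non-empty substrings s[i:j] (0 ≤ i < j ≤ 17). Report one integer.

sorted suffixes:
  #0 SA[0]=3  'aaacbabbcbabab'
  #1 SA[1]=4  'aacbabbcbabab'
  #2 SA[2]=15  'ab'
  #3 SA[3]=13  'abab'
  #4 SA[4]=8  'abbcbabab'
  #5 SA[5]=1  'acaaacbabbcbabab'
  #6 SA[6]=5  'acbabbcbabab'
  #7 SA[7]=16  'b'
  #8 SA[8]=14  'bab'
  #9 SA[9]=12  'babab'
  #10 SA[10]=7  'babbcbabab'
  #11 SA[11]=9  'bbcbabab'
  #12 SA[12]=10  'bcbabab'
  #13 SA[13]=2  'caaacbabbcbabab'
  #14 SA[14]=0  'cacaaacbabbcbabab'
  #15 SA[15]=11  'cbabab'
  #16 SA[16]=6  'cbabbcbabab'

SA = [3, 4, 15, 13, 8, 1, 5, 16, 14, 12, 7, 9, 10, 2, 0, 11, 6]
i: (SA[i-1],SA[i]) lcp shared
  1: (3,4) 2 'aa'
  2: (4,15) 1 'a'
  3: (15,13) 2 'ab'
  4: (13,8) 2 'ab'
  5: (8,1) 1 'a'
  6: (1,5) 2 'ac'
  7: (5,16) 0 ''
  8: (16,14) 1 'b'
  9: (14,12) 3 'bab'
  10: (12,7) 3 'bab'
  11: (7,9) 1 'b'
  12: (9,10) 1 'b'
  13: (10,2) 0 ''
  14: (2,0) 2 'ca'
  15: (0,11) 1 'c'
  16: (11,6) 4 'cbab'

n(n+1)/2 = 17·18/2 = 153
Σ LCP = 0 + 2 + 1 + 2 + 2 + 1 + 2 + 0 + 1 + 3 + 3 + 1 + 1 + 0 + 2 + 1 + 4 = 26
distinct = 153 − 26 = 127

127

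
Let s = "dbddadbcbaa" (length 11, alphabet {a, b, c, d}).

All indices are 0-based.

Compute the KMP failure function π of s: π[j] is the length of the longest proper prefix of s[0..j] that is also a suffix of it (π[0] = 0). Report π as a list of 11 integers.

[0, 0, 1, 1, 0, 1, 2, 0, 0, 0, 0]

π[0] = 0
j=1 s[j]='b': π[1]=0 (border '')
j=2 s[j]='d': π[2]=1 (border 'd')
j=3 s[j]='d': k: 1→0; π[3]=1 (border 'd')
j=4 s[j]='a': k: 1→0; π[4]=0 (border '')
j=5 s[j]='d': π[5]=1 (border 'd')
j=6 s[j]='b': π[6]=2 (border 'db')
j=7 s[j]='c': k: 2→0; π[7]=0 (border '')
j=8 s[j]='b': π[8]=0 (border '')
j=9 s[j]='a': π[9]=0 (border '')
j=10 s[j]='a': π[10]=0 (border '')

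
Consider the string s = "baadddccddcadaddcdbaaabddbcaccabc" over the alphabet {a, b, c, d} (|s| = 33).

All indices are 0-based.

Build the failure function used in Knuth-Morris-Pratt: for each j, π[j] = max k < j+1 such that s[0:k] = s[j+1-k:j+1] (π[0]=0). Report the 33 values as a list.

[0, 0, 0, 0, 0, 0, 0, 0, 0, 0, 0, 0, 0, 0, 0, 0, 0, 0, 1, 2, 3, 0, 1, 0, 0, 1, 0, 0, 0, 0, 0, 1, 0]

π[0] = 0
j=1 s[j]='a': π[1]=0 (border '')
j=2 s[j]='a': π[2]=0 (border '')
j=3 s[j]='d': π[3]=0 (border '')
j=4 s[j]='d': π[4]=0 (border '')
j=5 s[j]='d': π[5]=0 (border '')
j=6 s[j]='c': π[6]=0 (border '')
j=7 s[j]='c': π[7]=0 (border '')
j=8 s[j]='d': π[8]=0 (border '')
j=9 s[j]='d': π[9]=0 (border '')
j=10 s[j]='c': π[10]=0 (border '')
j=11 s[j]='a': π[11]=0 (border '')
j=12 s[j]='d': π[12]=0 (border '')
j=13 s[j]='a': π[13]=0 (border '')
j=14 s[j]='d': π[14]=0 (border '')
j=15 s[j]='d': π[15]=0 (border '')
j=16 s[j]='c': π[16]=0 (border '')
j=17 s[j]='d': π[17]=0 (border '')
j=18 s[j]='b': π[18]=1 (border 'b')
j=19 s[j]='a': π[19]=2 (border 'ba')
j=20 s[j]='a': π[20]=3 (border 'baa')
j=21 s[j]='a': k: 3→0; π[21]=0 (border '')
j=22 s[j]='b': π[22]=1 (border 'b')
j=23 s[j]='d': k: 1→0; π[23]=0 (border '')
j=24 s[j]='d': π[24]=0 (border '')
j=25 s[j]='b': π[25]=1 (border 'b')
j=26 s[j]='c': k: 1→0; π[26]=0 (border '')
j=27 s[j]='a': π[27]=0 (border '')
j=28 s[j]='c': π[28]=0 (border '')
j=29 s[j]='c': π[29]=0 (border '')
j=30 s[j]='a': π[30]=0 (border '')
j=31 s[j]='b': π[31]=1 (border 'b')
j=32 s[j]='c': k: 1→0; π[32]=0 (border '')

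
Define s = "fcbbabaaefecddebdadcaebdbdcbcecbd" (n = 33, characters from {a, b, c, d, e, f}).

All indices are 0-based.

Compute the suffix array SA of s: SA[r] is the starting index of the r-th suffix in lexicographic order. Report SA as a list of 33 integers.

[6, 4, 17, 20, 7, 5, 3, 2, 27, 31, 15, 22, 24, 19, 1, 26, 30, 11, 28, 32, 16, 23, 18, 25, 12, 13, 14, 21, 29, 10, 8, 0, 9]

sorted suffixes:
  #0 SA[0]=6  'aaefecddebdadcaebdbdcbcecbd'
  #1 SA[1]=4  'abaaefecddebdadcaebdbdcbcecbd'
  #2 SA[2]=17  'adcaebdbdcbcecbd'
  #3 SA[3]=20  'aebdbdcbcecbd'
  #4 SA[4]=7  'aefecddebdadcaebdbdcbcecbd'
  #5 SA[5]=5  'baaefecddebdadcaebdbdcbcecbd'
  #6 SA[6]=3  'babaaefecddebdadcaebdbdcbcecbd'
  #7 SA[7]=2  'bbabaaefecddebdadcaebdbdcbcecbd'
  #8 SA[8]=27  'bcecbd'
  #9 SA[9]=31  'bd'
  #10 SA[10]=15  'bdadcaebdbdcbcecbd'
  #11 SA[11]=22  'bdbdcbcecbd'
  #12 SA[12]=24  'bdcbcecbd'
  #13 SA[13]=19  'caebdbdcbcecbd'
  #14 SA[14]=1  'cbbabaaefecddebdadcaebdbdcbcecbd'
  #15 SA[15]=26  'cbcecbd'
  #16 SA[16]=30  'cbd'
  #17 SA[17]=11  'cddebdadcaebdbdcbcecbd'
  #18 SA[18]=28  'cecbd'
  #19 SA[19]=32  'd'
  #20 SA[20]=16  'dadcaebdbdcbcecbd'
  #21 SA[21]=23  'dbdcbcecbd'
  #22 SA[22]=18  'dcaebdbdcbcecbd'
  #23 SA[23]=25  'dcbcecbd'
  #24 SA[24]=12  'ddebdadcaebdbdcbcecbd'
  #25 SA[25]=13  'debdadcaebdbdcbcecbd'
  #26 SA[26]=14  'ebdadcaebdbdcbcecbd'
  #27 SA[27]=21  'ebdbdcbcecbd'
  #28 SA[28]=29  'ecbd'
  #29 SA[29]=10  'ecddebdadcaebdbdcbcecbd'
  #30 SA[30]=8  'efecddebdadcaebdbdcbcecbd'
  #31 SA[31]=0  'fcbbabaaefecddebdadcaebdbdcbcecbd'
  #32 SA[32]=9  'fecddebdadcaebdbdcbcecbd'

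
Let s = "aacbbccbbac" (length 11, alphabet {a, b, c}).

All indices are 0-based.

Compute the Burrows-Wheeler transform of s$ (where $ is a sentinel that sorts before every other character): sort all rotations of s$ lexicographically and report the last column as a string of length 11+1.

rank  rotation      last
    0  $aacbbccbbac  c
    1  aacbbccbbac$  $
    2  ac$aacbbccbb  b
    3  acbbccbbac$a  a
    4  bac$aacbbccb  b
    5  bbac$aacbbcc  c
    6  bbccbbac$aac  c
    7  bccbbac$aacb  b
    8  c$aacbbccbba  a
    9  cbbac$aacbbc  c
   10  cbbccbbac$aa  a
   11  ccbbac$aacbb  b

c$babccbacab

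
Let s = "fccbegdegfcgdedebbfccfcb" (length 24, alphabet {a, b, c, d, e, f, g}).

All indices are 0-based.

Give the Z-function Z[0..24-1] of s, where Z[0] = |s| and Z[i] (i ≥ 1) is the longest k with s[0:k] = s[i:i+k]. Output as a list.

[24, 0, 0, 0, 0, 0, 0, 0, 0, 2, 0, 0, 0, 0, 0, 0, 0, 0, 3, 0, 0, 2, 0, 0]

Z[0]=24
i=1: fresh scan; Z[1]=0
i=2: fresh scan; Z[2]=0
i=3: fresh scan; Z[3]=0
i=4: fresh scan; Z[4]=0
i=5: fresh scan; Z[5]=0
i=6: fresh scan; Z[6]=0
i=7: fresh scan; Z[7]=0
i=8: fresh scan; Z[8]=0
i=9: fresh scan; Z[9]=2 extend→box=[9,11)
i=10: min(r-i=1, Z[1]=0)=0; Z[10]=0
i=11: fresh scan; Z[11]=0
i=12: fresh scan; Z[12]=0
i=13: fresh scan; Z[13]=0
i=14: fresh scan; Z[14]=0
i=15: fresh scan; Z[15]=0
i=16: fresh scan; Z[16]=0
i=17: fresh scan; Z[17]=0
i=18: fresh scan; Z[18]=3 extend→box=[18,21)
i=19: min(r-i=2, Z[1]=0)=0; Z[19]=0
i=20: min(r-i=1, Z[2]=0)=0; Z[20]=0
i=21: fresh scan; Z[21]=2 extend→box=[21,23)
i=22: min(r-i=1, Z[1]=0)=0; Z[22]=0
i=23: fresh scan; Z[23]=0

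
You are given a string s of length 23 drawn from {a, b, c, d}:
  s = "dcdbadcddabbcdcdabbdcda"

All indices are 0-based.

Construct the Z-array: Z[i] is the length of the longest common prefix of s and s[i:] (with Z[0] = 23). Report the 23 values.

Z[0]=23
i=1: outside box; Z[1]=0
i=2: outside box; Z[2]=1 scan→box=[2,3)
i=3: outside box; Z[3]=0
i=4: outside box; Z[4]=0
i=5: outside box; Z[5]=3 scan→box=[5,8)
i=6: min(r-i=2, Z[1]=0)=0; Z[6]=0
i=7: min(r-i=1, Z[2]=1)=1; Z[7]=1
i=8: outside box; Z[8]=1 scan→box=[8,9)
i=9: outside box; Z[9]=0
i=10: outside box; Z[10]=0
i=11: outside box; Z[11]=0
i=12: outside box; Z[12]=0
i=13: outside box; Z[13]=3 scan→box=[13,16)
i=14: min(r-i=2, Z[1]=0)=0; Z[14]=0
i=15: min(r-i=1, Z[2]=1)=1; Z[15]=1
i=16: outside box; Z[16]=0
i=17: outside box; Z[17]=0
i=18: outside box; Z[18]=0
i=19: outside box; Z[19]=3 scan→box=[19,22)
i=20: min(r-i=2, Z[1]=0)=0; Z[20]=0
i=21: min(r-i=1, Z[2]=1)=1; Z[21]=1
i=22: outside box; Z[22]=0

[23, 0, 1, 0, 0, 3, 0, 1, 1, 0, 0, 0, 0, 3, 0, 1, 0, 0, 0, 3, 0, 1, 0]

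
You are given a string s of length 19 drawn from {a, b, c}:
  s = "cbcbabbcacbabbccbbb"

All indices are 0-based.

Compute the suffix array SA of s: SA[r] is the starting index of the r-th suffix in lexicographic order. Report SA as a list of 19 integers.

[4, 11, 8, 18, 3, 10, 17, 16, 5, 12, 6, 1, 13, 7, 2, 9, 15, 0, 14]

rank→(start, suffix):
  0 → (4, 'abbcacbabbccbbb')
  1 → (11, 'abbccbbb')
  2 → (8, 'acbabbccbbb')
  3 → (18, 'b')
  4 → (3, 'babbcacbabbccbbb')
  5 → (10, 'babbccbbb')
  6 → (17, 'bb')
  7 → (16, 'bbb')
  8 → (5, 'bbcacbabbccbbb')
  9 → (12, 'bbccbbb')
  10 → (6, 'bcacbabbccbbb')
  11 → (1, 'bcbabbcacbabbccbbb')
  12 → (13, 'bccbbb')
  13 → (7, 'cacbabbccbbb')
  14 → (2, 'cbabbcacbabbccbbb')
  15 → (9, 'cbabbccbbb')
  16 → (15, 'cbbb')
  17 → (0, 'cbcbabbcacbabbccbbb')
  18 → (14, 'ccbbb')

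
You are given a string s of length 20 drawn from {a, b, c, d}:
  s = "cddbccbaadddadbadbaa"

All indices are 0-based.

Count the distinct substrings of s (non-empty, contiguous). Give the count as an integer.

rank→(start, suffix):
  0 → (19, 'a')
  1 → (18, 'aa')
  2 → (7, 'aadddadbadbaa')
  3 → (15, 'adbaa')
  4 → (12, 'adbadbaa')
  5 → (8, 'adddadbadbaa')
  6 → (17, 'baa')
  7 → (6, 'baadddadbadbaa')
  8 → (14, 'badbaa')
  9 → (3, 'bccbaadddadbadbaa')
  10 → (5, 'cbaadddadbadbaa')
  11 → (4, 'ccbaadddadbadbaa')
  12 → (0, 'cddbccbaadddadbadbaa')
  13 → (11, 'dadbadbaa')
  14 → (16, 'dbaa')
  15 → (13, 'dbadbaa')
  16 → (2, 'dbccbaadddadbadbaa')
  17 → (10, 'ddadbadbaa')
  18 → (1, 'ddbccbaadddadbadbaa')
  19 → (9, 'dddadbadbaa')

SA = [19, 18, 7, 15, 12, 8, 17, 6, 14, 3, 5, 4, 0, 11, 16, 13, 2, 10, 1, 9]
rank  pair      lcp
   1  s[19:],s[18:]  1  'a'
   2  s[18:],s[7:]  2  'aa'
   3  s[7:],s[15:]  1  'a'
   4  s[15:],s[12:]  4  'adba'
   5  s[12:],s[8:]  2  'ad'
   6  s[8:],s[17:]  0  ''
   7  s[17:],s[6:]  3  'baa'
   8  s[6:],s[14:]  2  'ba'
   9  s[14:],s[3:]  1  'b'
  10  s[3:],s[5:]  0  ''
  11  s[5:],s[4:]  1  'c'
  12  s[4:],s[0:]  1  'c'
  13  s[0:],s[11:]  0  ''
  14  s[11:],s[16:]  1  'd'
  15  s[16:],s[13:]  3  'dba'
  16  s[13:],s[2:]  2  'db'
  17  s[2:],s[10:]  1  'd'
  18  s[10:],s[1:]  2  'dd'
  19  s[1:],s[9:]  2  'dd'

n(n+1)/2 = 20·21/2 = 210
Σ LCP = 0 + 1 + 2 + 1 + 4 + 2 + 0 + 3 + 2 + 1 + 0 + 1 + 1 + 0 + 1 + 3 + 2 + 1 + 2 + 2 = 29
distinct = 210 − 29 = 181

181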